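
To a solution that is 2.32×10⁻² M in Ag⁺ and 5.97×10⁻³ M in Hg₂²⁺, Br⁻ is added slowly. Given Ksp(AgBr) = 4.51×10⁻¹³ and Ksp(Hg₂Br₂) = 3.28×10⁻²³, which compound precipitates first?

The threshold for precipitation is Q = Ksp.
For AgBr: [Br⁻] = (Ksp/[Ag⁺]) = 1.94×10⁻¹¹ M
For Hg₂Br₂: [Br⁻] = (Ksp/[Hg₂²⁺])^(1/2) = 7.41×10⁻¹¹ M
AgBr requires the lower [Br⁻], so it precipitates first.

AgBr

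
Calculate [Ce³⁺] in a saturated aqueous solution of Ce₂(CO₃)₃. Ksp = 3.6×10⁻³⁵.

1.0×10⁻⁷ M

Ce₂(CO₃)₃(s) ⇌ 2 Ce³⁺(aq) + 3 CO₃²⁻(aq)
With molar solubility s: [Ce³⁺] = 2s, [CO₃²⁻] = 3s.
Ksp = [Ce³⁺]^2[CO₃²⁻]^3 = (2s)^2 · (3s)^3 = 108s^5 = 3.6×10⁻³⁵
s = 5.1×10⁻⁸ mol L⁻¹
[Ce³⁺] = 2s = 1.0×10⁻⁷ mol L⁻¹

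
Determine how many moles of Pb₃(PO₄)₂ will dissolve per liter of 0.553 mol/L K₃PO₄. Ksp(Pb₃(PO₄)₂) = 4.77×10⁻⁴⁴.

1.79×10⁻¹⁵ M

Pb₃(PO₄)₂(s) ⇌ 3 Pb²⁺(aq) + 2 PO₄³⁻(aq)
Let s be the solubility of Pb₃(PO₄)₂ here. The common ion gives [PO₄³⁻] ≈ 0.553 mol/L, and [Pb²⁺] = 3s.
Ksp = [Pb²⁺]^3[PO₄³⁻]^2 = (3s)^3(0.553)^2
(3s)^3 = 4.77×10⁻⁴⁴ / (0.553)^2 = 1.56×10⁻⁴³
s = 1.79×10⁻¹⁵ mol/L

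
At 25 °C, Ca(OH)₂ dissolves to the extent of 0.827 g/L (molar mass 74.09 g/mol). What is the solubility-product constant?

s = (0.827 g L⁻¹)/(74.09 g mol⁻¹) = 1.1162×10⁻² M
Ca(OH)₂(s) ⇌ Ca²⁺(aq) + 2 OH⁻(aq)
For each mole of Ca(OH)₂ that dissolves per liter, [Ca²⁺] = s and [OH⁻] = 2s; let s denote this solubility.
Ksp = [Ca²⁺][OH⁻]^2 = s · (2s)^2 = 4s^3
Ksp = 4 × (1.1162×10⁻²)^3 = 5.56×10⁻⁶

Ksp = 5.56×10⁻⁶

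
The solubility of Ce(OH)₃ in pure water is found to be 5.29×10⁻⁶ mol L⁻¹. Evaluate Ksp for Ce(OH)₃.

Ksp = 2.11×10⁻²⁰

Ce(OH)₃(s) ⇌ Ce³⁺(aq) + 3 OH⁻(aq)
If s mol/L of Ce(OH)₃ dissolves, [Ce³⁺] = s and [OH⁻] = 3s.
Ksp = [Ce³⁺][OH⁻]^3 = s · (3s)^3 = 27s^4
Ksp = 27 × (5.29×10⁻⁶)^4 = 2.11×10⁻²⁰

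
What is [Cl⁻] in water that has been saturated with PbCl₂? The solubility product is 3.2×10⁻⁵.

4.0×10⁻² M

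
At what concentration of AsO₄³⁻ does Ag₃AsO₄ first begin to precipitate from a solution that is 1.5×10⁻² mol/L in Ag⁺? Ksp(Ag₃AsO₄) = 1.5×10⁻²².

The threshold for precipitation is Q = Ksp.
Ag₃AsO₄(s) ⇌ 3 Ag⁺(aq) + AsO₄³⁻(aq)
Ksp = [Ag⁺]^3[AsO₄³⁻] = [AsO₄³⁻](1.5×10⁻²)^3
[AsO₄³⁻] = 1.5×10⁻²² / (1.5×10⁻²)^3 = 4.4×10⁻¹⁷
[AsO₄³⁻] = 4.4×10⁻¹⁷ mol/L

4.4×10⁻¹⁷ M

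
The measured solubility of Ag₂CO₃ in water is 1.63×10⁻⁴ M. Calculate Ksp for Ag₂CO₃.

Ag₂CO₃(s) ⇌ 2 Ag⁺(aq) + CO₃²⁻(aq)
For each mole of Ag₂CO₃ that dissolves per liter, [Ag⁺] = 2s and [CO₃²⁻] = s; let s denote this solubility.
Ksp = [Ag⁺]^2[CO₃²⁻] = (2s)^2 · s = 4s^3
Ksp = 4 × (1.63×10⁻⁴)^3 = 1.73×10⁻¹¹

Ksp = 1.73×10⁻¹¹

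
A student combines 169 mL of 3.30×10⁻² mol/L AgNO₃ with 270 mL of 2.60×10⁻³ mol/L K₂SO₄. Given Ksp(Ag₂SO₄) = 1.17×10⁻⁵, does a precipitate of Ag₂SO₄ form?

Total volume after mixing = 169 + 270 = 439 mL.
[Ag⁺] = (3.30×10⁻²)(169)/439 = 1.27×10⁻² mol/L
[SO₄²⁻] = (2.60×10⁻³)(270)/439 = 1.60×10⁻³ mol/L
Q = [Ag⁺]^2[SO₄²⁻] = 2.58×10⁻⁷
Q = 2.58×10⁻⁷ < Ksp = 1.17×10⁻⁵, so the solution is unsaturated and no precipitate forms.

No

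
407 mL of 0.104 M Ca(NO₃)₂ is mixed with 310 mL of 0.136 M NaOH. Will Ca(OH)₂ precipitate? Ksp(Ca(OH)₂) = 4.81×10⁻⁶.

Yes

After mixing, V = 407 mL + 310 mL = 717 mL.
[Ca²⁺] = (0.104)(407)/717 = 5.90×10⁻² M
[OH⁻] = (0.136)(310)/717 = 5.88×10⁻² M
Q = [Ca²⁺][OH⁻]^2 = 2.04×10⁻⁴
Because Q > Ksp (2.04×10⁻⁴ vs 4.81×10⁻⁶), a precipitate of Ca(OH)₂ forms.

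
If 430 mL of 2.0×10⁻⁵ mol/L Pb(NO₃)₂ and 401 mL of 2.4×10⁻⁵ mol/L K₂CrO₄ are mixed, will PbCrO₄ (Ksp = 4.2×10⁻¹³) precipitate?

Yes

The combined volume is 831 mL.
[Pb²⁺] = (2.0×10⁻⁵)(430)/831 = 1.0×10⁻⁵ mol/L
[CrO₄²⁻] = (2.4×10⁻⁵)(401)/831 = 1.2×10⁻⁵ mol/L
Q = [Pb²⁺][CrO₄²⁻] = 1.2×10⁻¹⁰
Since Q (1.2×10⁻¹⁰) exceeds Ksp (4.2×10⁻¹³), PbCrO₄ will precipitate.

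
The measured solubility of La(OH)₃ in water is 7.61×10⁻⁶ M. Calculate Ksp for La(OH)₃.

Ksp = 9.06×10⁻²⁰

La(OH)₃(s) ⇌ La³⁺(aq) + 3 OH⁻(aq)
If s mol/L of La(OH)₃ dissolves, [La³⁺] = s and [OH⁻] = 3s.
Ksp = [La³⁺][OH⁻]^3 = s · (3s)^3 = 27s^4
Ksp = 27 × (7.61×10⁻⁶)^4 = 9.06×10⁻²⁰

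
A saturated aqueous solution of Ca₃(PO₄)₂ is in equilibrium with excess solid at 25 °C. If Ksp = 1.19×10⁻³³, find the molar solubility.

Ca₃(PO₄)₂(s) ⇌ 3 Ca²⁺(aq) + 2 PO₄³⁻(aq)
If s mol/L of Ca₃(PO₄)₂ dissolves, [Ca²⁺] = 3s and [PO₄³⁻] = 2s.
Ksp = [Ca²⁺]^3[PO₄³⁻]^2 = (3s)^3 · (2s)^2 = 108s^5
108s^5 = 1.19×10⁻³³  ⇒  s^5 = 1.10×10⁻³⁵
s = (1.10×10⁻³⁵)^(1/5) = 1.02×10⁻⁷ M

1.02×10⁻⁷ M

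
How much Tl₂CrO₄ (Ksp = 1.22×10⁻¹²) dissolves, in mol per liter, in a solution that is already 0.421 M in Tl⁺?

6.88×10⁻¹² M

Tl₂CrO₄(s) ⇌ 2 Tl⁺(aq) + CrO₄²⁻(aq)
Tl⁺ is already present at 0.421 M. If s mol/L of Tl₂CrO₄ dissolves, [CrO₄²⁻] = s while [Tl⁺] ≈ 0.421 M.
Ksp = [Tl⁺]^2[CrO₄²⁻] = (0.421)^2s
s = 1.22×10⁻¹² / (0.421)^2 = 6.88×10⁻¹²
s = 6.88×10⁻¹² M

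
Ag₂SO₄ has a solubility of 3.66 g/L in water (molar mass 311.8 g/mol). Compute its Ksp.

Ksp = 6.47×10⁻⁶

Molar solubility s = (3.66 g/L) / (311.8 g/mol) = 1.1738×10⁻² mol/L
Ag₂SO₄(s) ⇌ 2 Ag⁺(aq) + SO₄²⁻(aq)
Call the molar solubility s, so that [Ag⁺] = 2s and [SO₄²⁻] = s.
Ksp = [Ag⁺]^2[SO₄²⁻] = (2s)^2 · s = 4s^3
Ksp = 4 × (1.1738×10⁻²)^3 = 6.47×10⁻⁶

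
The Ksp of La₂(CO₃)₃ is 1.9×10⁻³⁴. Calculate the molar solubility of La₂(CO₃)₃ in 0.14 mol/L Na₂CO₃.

1.3×10⁻¹⁶ M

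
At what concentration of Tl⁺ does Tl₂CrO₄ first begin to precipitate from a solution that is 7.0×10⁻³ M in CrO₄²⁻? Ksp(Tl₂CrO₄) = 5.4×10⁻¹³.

Each salt precipitates once Q = Ksp for that salt.
Tl₂CrO₄(s) ⇌ 2 Tl⁺(aq) + CrO₄²⁻(aq)
Ksp = [Tl⁺]^2[CrO₄²⁻] = [Tl⁺]^2(7.0×10⁻³)
[Tl⁺]^2 = 5.4×10⁻¹³ / (7.0×10⁻³) = 7.7×10⁻¹¹
[Tl⁺] = 8.8×10⁻⁶ M

8.8×10⁻⁶ M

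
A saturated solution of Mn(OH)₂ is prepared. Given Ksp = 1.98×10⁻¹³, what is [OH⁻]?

7.34×10⁻⁵ M

Mn(OH)₂(s) ⇌ Mn²⁺(aq) + 2 OH⁻(aq)
Let s be the molar solubility. Then [Mn²⁺] = s and [OH⁻] = 2s.
Ksp = [Mn²⁺][OH⁻]^2 = s · (2s)^2 = 4s^3 = 1.98×10⁻¹³
s = 3.67×10⁻⁵ mol/L
[OH⁻] = 2s = 7.34×10⁻⁵ mol/L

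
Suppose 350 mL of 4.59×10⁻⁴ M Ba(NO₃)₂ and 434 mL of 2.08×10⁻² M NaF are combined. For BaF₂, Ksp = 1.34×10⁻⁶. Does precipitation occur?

No

The combined volume is 784 mL.
[Ba²⁺] = (4.59×10⁻⁴)(350)/784 = 2.05×10⁻⁴ M
[F⁻] = (2.08×10⁻²)(434)/784 = 1.15×10⁻² M
Q = [Ba²⁺][F⁻]^2 = 2.72×10⁻⁸
Since Q (2.72×10⁻⁸) is less than Ksp (1.34×10⁻⁶), no BaF₂ precipitates.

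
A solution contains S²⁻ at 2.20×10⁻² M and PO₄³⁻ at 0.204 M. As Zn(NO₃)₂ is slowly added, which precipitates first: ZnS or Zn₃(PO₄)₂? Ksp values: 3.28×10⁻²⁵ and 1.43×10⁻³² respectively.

A salt starts to precipitate once the ion product Q reaches its Ksp.
For ZnS: [Zn²⁺] = (Ksp/[S²⁻]) = 1.49×10⁻²³ M
For Zn₃(PO₄)₂: [Zn²⁺] = (Ksp/[PO₄³⁻]^2)^(1/3) = 7.00×10⁻¹¹ M
ZnS requires the lower [Zn²⁺], so it precipitates first.

ZnS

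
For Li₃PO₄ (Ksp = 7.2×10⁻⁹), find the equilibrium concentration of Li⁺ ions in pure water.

Li₃PO₄(s) ⇌ 3 Li⁺(aq) + PO₄³⁻(aq)
If s mol/L of Li₃PO₄ dissolves, [Li⁺] = 3s and [PO₄³⁻] = s.
Ksp = [Li⁺]^3[PO₄³⁻] = (3s)^3 · s = 27s^4 = 7.2×10⁻⁹
s = 4.0×10⁻³ mol L⁻¹
[Li⁺] = 3s = 1.2×10⁻² mol L⁻¹

1.2×10⁻² M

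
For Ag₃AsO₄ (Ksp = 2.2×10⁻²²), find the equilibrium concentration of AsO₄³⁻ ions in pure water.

1.7×10⁻⁶ M

Ag₃AsO₄(s) ⇌ 3 Ag⁺(aq) + AsO₄³⁻(aq)
If s mol/L of Ag₃AsO₄ dissolves, [Ag⁺] = 3s and [AsO₄³⁻] = s.
Ksp = [Ag⁺]^3[AsO₄³⁻] = (3s)^3 · s = 27s^4 = 2.2×10⁻²²
s = 1.7×10⁻⁶ mol L⁻¹
[AsO₄³⁻] = s = 1.7×10⁻⁶ mol L⁻¹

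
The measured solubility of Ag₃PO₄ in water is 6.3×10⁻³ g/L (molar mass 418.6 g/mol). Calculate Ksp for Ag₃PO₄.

Ksp = 1.4×10⁻¹⁸

s = (6.3×10⁻³ g L⁻¹)/(418.6 g mol⁻¹) = 1.505×10⁻⁵ M
Ag₃PO₄(s) ⇌ 3 Ag⁺(aq) + PO₄³⁻(aq)
If s mol/L of Ag₃PO₄ dissolves, [Ag⁺] = 3s and [PO₄³⁻] = s.
Ksp = [Ag⁺]^3[PO₄³⁻] = (3s)^3 · s = 27s^4
Ksp = 27 × (1.505×10⁻⁵)^4 = 1.4×10⁻¹⁸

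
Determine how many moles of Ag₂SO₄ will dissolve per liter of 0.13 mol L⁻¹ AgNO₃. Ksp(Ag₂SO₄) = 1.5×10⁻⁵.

Ag₂SO₄(s) ⇌ 2 Ag⁺(aq) + SO₄²⁻(aq)
The solution already contains Ag⁺ at 0.13 mol L⁻¹. Let s be the molar solubility of Ag₂SO₄.
[Ag⁺] ≈ 0.13 mol L⁻¹ (common ion dominates); [SO₄²⁻] = s.
Ksp = [Ag⁺]^2[SO₄²⁻] = (0.13)^2s
s = 1.5×10⁻⁵ / (0.13)^2 = 8.9×10⁻⁴
s = 8.9×10⁻⁴ mol L⁻¹

8.9×10⁻⁴ M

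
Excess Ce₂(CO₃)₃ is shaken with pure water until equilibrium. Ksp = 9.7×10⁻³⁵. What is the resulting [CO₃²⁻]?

1.9×10⁻⁷ M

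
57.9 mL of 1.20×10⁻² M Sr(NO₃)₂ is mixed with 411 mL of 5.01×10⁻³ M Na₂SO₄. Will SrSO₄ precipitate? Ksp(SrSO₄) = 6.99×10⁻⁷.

After mixing, V = 57.9 mL + 411 mL = 468.9 mL.
[Sr²⁺] = (1.20×10⁻²)(57.9)/468.9 = 1.48×10⁻³ M
[SO₄²⁻] = (5.01×10⁻³)(411)/468.9 = 4.39×10⁻³ M
Q = [Sr²⁺][SO₄²⁻] = 6.51×10⁻⁶
Because Q > Ksp (6.51×10⁻⁶ vs 6.99×10⁻⁷), a precipitate of SrSO₄ forms.

Yes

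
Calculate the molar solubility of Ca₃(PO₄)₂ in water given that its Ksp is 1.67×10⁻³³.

Ca₃(PO₄)₂(s) ⇌ 3 Ca²⁺(aq) + 2 PO₄³⁻(aq)
For each mole of Ca₃(PO₄)₂ that dissolves per liter, [Ca²⁺] = 3s and [PO₄³⁻] = 2s; let s denote this solubility.
Ksp = [Ca²⁺]^3[PO₄³⁻]^2 = (3s)^3 · (2s)^2 = 108s^5
108s^5 = 1.67×10⁻³³  ⇒  s^5 = 1.55×10⁻³⁵
s = 1.09×10⁻⁷ mol L⁻¹

1.09×10⁻⁷ M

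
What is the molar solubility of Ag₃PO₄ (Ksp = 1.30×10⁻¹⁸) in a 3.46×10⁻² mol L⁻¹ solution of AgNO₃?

3.14×10⁻¹⁴ M

Ag₃PO₄(s) ⇌ 3 Ag⁺(aq) + PO₄³⁻(aq)
Ag⁺ is already present at 3.46×10⁻² mol L⁻¹. If s mol/L of Ag₃PO₄ dissolves, [PO₄³⁻] = s while [Ag⁺] ≈ 3.46×10⁻² mol L⁻¹.
Ksp = [Ag⁺]^3[PO₄³⁻] = (3.46×10⁻²)^3s
s = 1.30×10⁻¹⁸ / (3.46×10⁻²)^3 = 3.14×10⁻¹⁴
s = 3.14×10⁻¹⁴ mol L⁻¹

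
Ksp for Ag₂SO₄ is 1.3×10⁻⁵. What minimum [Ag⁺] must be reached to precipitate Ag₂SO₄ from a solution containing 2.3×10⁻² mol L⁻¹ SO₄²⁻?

2.4×10⁻² M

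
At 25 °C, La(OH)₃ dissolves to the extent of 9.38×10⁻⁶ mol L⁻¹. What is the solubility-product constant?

La(OH)₃(s) ⇌ La³⁺(aq) + 3 OH⁻(aq)
Let s be the molar solubility. Then [La³⁺] = s and [OH⁻] = 3s.
Ksp = [La³⁺][OH⁻]^3 = s · (3s)^3 = 27s^4
Ksp = 27 × (9.38×10⁻⁶)^4 = 2.09×10⁻¹⁹

Ksp = 2.09×10⁻¹⁹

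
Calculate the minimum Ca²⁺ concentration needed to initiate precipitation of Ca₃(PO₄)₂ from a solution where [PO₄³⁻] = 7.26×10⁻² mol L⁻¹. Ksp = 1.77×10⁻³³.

6.95×10⁻¹¹ M

A salt starts to precipitate once the ion product Q reaches its Ksp.
Ca₃(PO₄)₂(s) ⇌ 3 Ca²⁺(aq) + 2 PO₄³⁻(aq)
Ksp = [Ca²⁺]^3[PO₄³⁻]^2 = [Ca²⁺]^3(7.26×10⁻²)^2
[Ca²⁺]^3 = 1.77×10⁻³³ / (7.26×10⁻²)^2 = 3.36×10⁻³¹
[Ca²⁺] = 6.95×10⁻¹¹ mol L⁻¹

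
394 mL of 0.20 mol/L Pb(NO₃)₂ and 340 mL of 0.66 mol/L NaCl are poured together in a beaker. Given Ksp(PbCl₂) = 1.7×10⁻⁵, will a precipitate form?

Total volume after mixing = 394 + 340 = 734 mL.
[Pb²⁺] = (0.20)(394)/734 = 0.11 mol/L
[Cl⁻] = (0.66)(340)/734 = 0.31 mol/L
Q = [Pb²⁺][Cl⁻]^2 = 1.0×10⁻²
Because Q > Ksp (1.0×10⁻² vs 1.7×10⁻⁵), a precipitate of PbCl₂ forms.

Yes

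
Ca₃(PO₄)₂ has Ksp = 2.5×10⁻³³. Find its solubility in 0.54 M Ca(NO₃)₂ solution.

6.3×10⁻¹⁷ M

Ca₃(PO₄)₂(s) ⇌ 3 Ca²⁺(aq) + 2 PO₄³⁻(aq)
Let s be the solubility of Ca₃(PO₄)₂ here. The common ion gives [Ca²⁺] ≈ 0.54 M, and [PO₄³⁻] = 2s.
Ksp = [Ca²⁺]^3[PO₄³⁻]^2 = (0.54)^3(2s)^2
(2s)^2 = 2.5×10⁻³³ / (0.54)^3 = 1.6×10⁻³²
s = 6.3×10⁻¹⁷ M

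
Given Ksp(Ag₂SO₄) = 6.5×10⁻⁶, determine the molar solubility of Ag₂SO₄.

1.2×10⁻² M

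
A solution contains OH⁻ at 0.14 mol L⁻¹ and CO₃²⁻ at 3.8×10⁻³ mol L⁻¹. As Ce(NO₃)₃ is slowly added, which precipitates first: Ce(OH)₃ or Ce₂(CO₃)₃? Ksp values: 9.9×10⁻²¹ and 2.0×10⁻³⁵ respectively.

Ce(OH)₃

Each salt precipitates once Q = Ksp for that salt.
For Ce(OH)₃: [Ce³⁺] = (Ksp/[OH⁻]^3) = 3.6×10⁻¹⁸ mol L⁻¹
For Ce₂(CO₃)₃: [Ce³⁺] = (Ksp/[CO₃²⁻]^3)^(1/2) = 1.9×10⁻¹⁴ mol L⁻¹
Since Ce(OH)₃ needs less Ce³⁺ to reach saturation, it precipitates first.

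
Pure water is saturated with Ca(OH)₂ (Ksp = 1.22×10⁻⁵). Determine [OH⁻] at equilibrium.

Ca(OH)₂(s) ⇌ Ca²⁺(aq) + 2 OH⁻(aq)
Let s be the molar solubility. Then [Ca²⁺] = s and [OH⁻] = 2s.
Ksp = [Ca²⁺][OH⁻]^2 = s · (2s)^2 = 4s^3 = 1.22×10⁻⁵
s = 1.45×10⁻² mol L⁻¹
[OH⁻] = 2s = 2.90×10⁻² mol L⁻¹

2.90×10⁻² M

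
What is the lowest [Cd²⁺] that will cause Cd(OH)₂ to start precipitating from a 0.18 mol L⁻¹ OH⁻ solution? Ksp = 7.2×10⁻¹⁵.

2.2×10⁻¹³ M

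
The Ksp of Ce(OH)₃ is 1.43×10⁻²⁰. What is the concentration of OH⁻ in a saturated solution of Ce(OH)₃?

Ce(OH)₃(s) ⇌ Ce³⁺(aq) + 3 OH⁻(aq)
If s mol/L of Ce(OH)₃ dissolves, [Ce³⁺] = s and [OH⁻] = 3s.
Ksp = [Ce³⁺][OH⁻]^3 = s · (3s)^3 = 27s^4 = 1.43×10⁻²⁰
s = 4.80×10⁻⁶ mol L⁻¹
[OH⁻] = 3s = 1.44×10⁻⁵ mol L⁻¹

1.44×10⁻⁵ M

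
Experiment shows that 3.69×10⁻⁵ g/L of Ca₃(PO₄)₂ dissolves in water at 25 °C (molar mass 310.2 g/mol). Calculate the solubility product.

s = (3.69×10⁻⁵ g L⁻¹)/(310.2 g mol⁻¹) = 1.1896×10⁻⁷ M
Ca₃(PO₄)₂(s) ⇌ 3 Ca²⁺(aq) + 2 PO₄³⁻(aq)
With molar solubility s: [Ca²⁺] = 3s, [PO₄³⁻] = 2s.
Ksp = [Ca²⁺]^3[PO₄³⁻]^2 = (3s)^3 · (2s)^2 = 108s^5
Ksp = 108 × (1.1896×10⁻⁷)^5 = 2.57×10⁻³³

Ksp = 2.57×10⁻³³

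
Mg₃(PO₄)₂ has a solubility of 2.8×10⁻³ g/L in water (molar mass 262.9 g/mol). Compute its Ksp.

Ksp = 1.5×10⁻²³

Convert to molarity: s = 2.8×10⁻³ / 262.9 = 1.065×10⁻⁵ mol/L
Mg₃(PO₄)₂(s) ⇌ 3 Mg²⁺(aq) + 2 PO₄³⁻(aq)
If s mol/L of Mg₃(PO₄)₂ dissolves, [Mg²⁺] = 3s and [PO₄³⁻] = 2s.
Ksp = [Mg²⁺]^3[PO₄³⁻]^2 = (3s)^3 · (2s)^2 = 108s^5
Ksp = 108 × (1.065×10⁻⁵)^5 = 1.5×10⁻²³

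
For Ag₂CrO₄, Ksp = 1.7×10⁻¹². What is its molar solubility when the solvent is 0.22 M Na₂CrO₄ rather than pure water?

1.4×10⁻⁶ M

Ag₂CrO₄(s) ⇌ 2 Ag⁺(aq) + CrO₄²⁻(aq)
Let s be the solubility of Ag₂CrO₄ here. The common ion gives [CrO₄²⁻] ≈ 0.22 M, and [Ag⁺] = 2s.
Ksp = [Ag⁺]^2[CrO₄²⁻] = (2s)^2(0.22)
(2s)^2 = 1.7×10⁻¹² / (0.22) = 7.7×10⁻¹²
s = 1.4×10⁻⁶ M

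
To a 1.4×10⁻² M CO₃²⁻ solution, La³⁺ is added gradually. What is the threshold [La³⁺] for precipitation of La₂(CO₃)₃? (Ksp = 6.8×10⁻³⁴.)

1.6×10⁻¹⁴ M

Precipitation begins when Q = Ksp.
La₂(CO₃)₃(s) ⇌ 2 La³⁺(aq) + 3 CO₃²⁻(aq)
Ksp = [La³⁺]^2[CO₃²⁻]^3 = [La³⁺]^2(1.4×10⁻²)^3
[La³⁺]^2 = 6.8×10⁻³⁴ / (1.4×10⁻²)^3 = 2.5×10⁻²⁸
[La³⁺] = 1.6×10⁻¹⁴ M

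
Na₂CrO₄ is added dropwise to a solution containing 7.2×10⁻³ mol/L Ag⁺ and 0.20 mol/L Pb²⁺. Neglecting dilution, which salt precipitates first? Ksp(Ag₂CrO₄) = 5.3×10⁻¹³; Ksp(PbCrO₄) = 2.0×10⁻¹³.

Precipitation of each salt begins when its ion product equals Ksp.
For Ag₂CrO₄: [CrO₄²⁻] = (Ksp/[Ag⁺]^2) = 1.0×10⁻⁸ mol/L
For PbCrO₄: [CrO₄²⁻] = (Ksp/[Pb²⁺]) = 1.0×10⁻¹² mol/L
Since PbCrO₄ needs less CrO₄²⁻ to reach saturation, it precipitates first.

PbCrO₄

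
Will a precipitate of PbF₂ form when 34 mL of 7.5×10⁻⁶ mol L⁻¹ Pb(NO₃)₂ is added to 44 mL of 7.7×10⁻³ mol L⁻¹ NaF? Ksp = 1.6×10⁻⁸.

No

After mixing, V = 34 mL + 44 mL = 78 mL.
[Pb²⁺] = (7.5×10⁻⁶)(34)/78 = 3.3×10⁻⁶ mol L⁻¹
[F⁻] = (7.7×10⁻³)(44)/78 = 4.3×10⁻³ mol L⁻¹
Q = [Pb²⁺][F⁻]^2 = 6.2×10⁻¹¹
Q < Ksp (6.2×10⁻¹¹ vs 1.6×10⁻⁸); the solution remains unsaturated and no precipitate forms.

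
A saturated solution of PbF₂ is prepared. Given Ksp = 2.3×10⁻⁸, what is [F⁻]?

3.6×10⁻³ M

PbF₂(s) ⇌ Pb²⁺(aq) + 2 F⁻(aq)
For each mole of PbF₂ that dissolves per liter, [Pb²⁺] = s and [F⁻] = 2s; let s denote this solubility.
Ksp = [Pb²⁺][F⁻]^2 = s · (2s)^2 = 4s^3 = 2.3×10⁻⁸
s = 1.8×10⁻³ mol/L
[F⁻] = 2s = 3.6×10⁻³ mol/L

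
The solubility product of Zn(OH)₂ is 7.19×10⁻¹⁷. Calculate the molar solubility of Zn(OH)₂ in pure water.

2.62×10⁻⁶ M

Zn(OH)₂(s) ⇌ Zn²⁺(aq) + 2 OH⁻(aq)
If s mol/L of Zn(OH)₂ dissolves, [Zn²⁺] = s and [OH⁻] = 2s.
Ksp = [Zn²⁺][OH⁻]^2 = s · (2s)^2 = 4s^3
4s^3 = 7.19×10⁻¹⁷  ⇒  s^3 = 1.80×10⁻¹⁷
s = 2.62×10⁻⁶ mol/L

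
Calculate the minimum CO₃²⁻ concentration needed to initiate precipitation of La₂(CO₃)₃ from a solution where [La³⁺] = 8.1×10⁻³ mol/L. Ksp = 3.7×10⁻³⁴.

1.8×10⁻¹⁰ M

Each salt precipitates once Q = Ksp for that salt.
La₂(CO₃)₃(s) ⇌ 2 La³⁺(aq) + 3 CO₃²⁻(aq)
Ksp = [La³⁺]^2[CO₃²⁻]^3 = [CO₃²⁻]^3(8.1×10⁻³)^2
[CO₃²⁻]^3 = 3.7×10⁻³⁴ / (8.1×10⁻³)^2 = 5.6×10⁻³⁰
[CO₃²⁻] = 1.8×10⁻¹⁰ mol/L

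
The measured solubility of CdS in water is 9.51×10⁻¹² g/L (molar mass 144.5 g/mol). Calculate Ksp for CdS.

s = (9.51×10⁻¹² g L⁻¹)/(144.5 g mol⁻¹) = 6.5813×10⁻¹⁴ M
CdS(s) ⇌ Cd²⁺(aq) + S²⁻(aq)
Let s be the molar solubility. Then [Cd²⁺] = s and [S²⁻] = s.
Ksp = [Cd²⁺][S²⁻] = s · s = s^2
Ksp = (6.5813×10⁻¹⁴)^2 = 4.33×10⁻²⁷

Ksp = 4.33×10⁻²⁷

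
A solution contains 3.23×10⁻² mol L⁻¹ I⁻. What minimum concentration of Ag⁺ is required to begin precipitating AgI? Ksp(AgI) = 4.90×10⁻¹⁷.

Precipitation begins when Q = Ksp.
AgI(s) ⇌ Ag⁺(aq) + I⁻(aq)
Ksp = [Ag⁺][I⁻] = [Ag⁺](3.23×10⁻²)
[Ag⁺] = 4.90×10⁻¹⁷ / (3.23×10⁻²) = 1.52×10⁻¹⁵
[Ag⁺] = 1.52×10⁻¹⁵ mol L⁻¹

1.52×10⁻¹⁵ M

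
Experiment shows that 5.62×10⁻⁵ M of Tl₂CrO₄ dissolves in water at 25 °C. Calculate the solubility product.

Ksp = 7.10×10⁻¹³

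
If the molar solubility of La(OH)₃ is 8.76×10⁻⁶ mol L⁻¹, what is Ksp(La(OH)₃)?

Ksp = 1.59×10⁻¹⁹

La(OH)₃(s) ⇌ La³⁺(aq) + 3 OH⁻(aq)
Let s be the molar solubility. Then [La³⁺] = s and [OH⁻] = 3s.
Ksp = [La³⁺][OH⁻]^3 = s · (3s)^3 = 27s^4
Ksp = 27 × (8.76×10⁻⁶)^4 = 1.59×10⁻¹⁹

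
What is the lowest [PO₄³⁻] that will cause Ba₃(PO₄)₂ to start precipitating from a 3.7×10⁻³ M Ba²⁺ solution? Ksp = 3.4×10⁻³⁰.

8.2×10⁻¹² M

Precipitation of each salt begins when its ion product equals Ksp.
Ba₃(PO₄)₂(s) ⇌ 3 Ba²⁺(aq) + 2 PO₄³⁻(aq)
Ksp = [Ba²⁺]^3[PO₄³⁻]^2 = [PO₄³⁻]^2(3.7×10⁻³)^3
[PO₄³⁻]^2 = 3.4×10⁻³⁰ / (3.7×10⁻³)^3 = 6.7×10⁻²³
[PO₄³⁻] = 8.2×10⁻¹² M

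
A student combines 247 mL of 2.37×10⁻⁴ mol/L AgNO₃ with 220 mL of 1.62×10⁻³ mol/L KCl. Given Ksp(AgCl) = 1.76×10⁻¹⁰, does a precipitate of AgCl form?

Yes

After mixing, V = 247 mL + 220 mL = 467 mL.
[Ag⁺] = (2.37×10⁻⁴)(247)/467 = 1.25×10⁻⁴ mol/L
[Cl⁻] = (1.62×10⁻³)(220)/467 = 7.63×10⁻⁴ mol/L
Q = [Ag⁺][Cl⁻] = 9.57×10⁻⁸
Q = 9.57×10⁻⁸ > Ksp = 1.76×10⁻¹⁰, so the solution is supersaturated and AgCl precipitates.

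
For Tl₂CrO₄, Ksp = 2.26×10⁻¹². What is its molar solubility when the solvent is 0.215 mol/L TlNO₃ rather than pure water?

4.89×10⁻¹¹ M

Tl₂CrO₄(s) ⇌ 2 Tl⁺(aq) + CrO₄²⁻(aq)
With Tl⁺ already at 0.215 mol/L and s small, take [Tl⁺] ≈ 0.215 mol/L and [CrO₄²⁻] = s.
Ksp = [Tl⁺]^2[CrO₄²⁻] = (0.215)^2s
s = 2.26×10⁻¹² / (0.215)^2 = 4.89×10⁻¹¹
s = 4.89×10⁻¹¹ mol/L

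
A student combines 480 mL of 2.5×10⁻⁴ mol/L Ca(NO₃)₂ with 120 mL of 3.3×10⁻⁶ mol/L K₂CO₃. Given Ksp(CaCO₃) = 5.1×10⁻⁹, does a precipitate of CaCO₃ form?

No

Total volume after mixing = 480 + 120 = 600 mL.
[Ca²⁺] = (2.5×10⁻⁴)(480)/600 = 2.0×10⁻⁴ mol/L
[CO₃²⁻] = (3.3×10⁻⁶)(120)/600 = 6.6×10⁻⁷ mol/L
Q = [Ca²⁺][CO₃²⁻] = 1.3×10⁻¹⁰
Q = 1.3×10⁻¹⁰ < Ksp = 5.1×10⁻⁹, so the solution is unsaturated and no precipitate forms.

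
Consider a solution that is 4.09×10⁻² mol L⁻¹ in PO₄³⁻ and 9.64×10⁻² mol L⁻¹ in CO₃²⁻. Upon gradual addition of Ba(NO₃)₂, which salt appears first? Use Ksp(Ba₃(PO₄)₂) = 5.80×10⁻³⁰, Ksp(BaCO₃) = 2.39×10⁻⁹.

Ba₃(PO₄)₂

Precipitation of each salt begins when its ion product equals Ksp.
For Ba₃(PO₄)₂: [Ba²⁺] = (Ksp/[PO₄³⁻]^2)^(1/3) = 1.51×10⁻⁹ mol L⁻¹
For BaCO₃: [Ba²⁺] = (Ksp/[CO₃²⁻]) = 2.48×10⁻⁸ mol L⁻¹
The smaller threshold [Ba²⁺] is reached first, so Ba₃(PO₄)₂ precipitates first.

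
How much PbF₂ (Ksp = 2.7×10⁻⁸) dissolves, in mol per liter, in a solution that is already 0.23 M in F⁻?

5.1×10⁻⁷ M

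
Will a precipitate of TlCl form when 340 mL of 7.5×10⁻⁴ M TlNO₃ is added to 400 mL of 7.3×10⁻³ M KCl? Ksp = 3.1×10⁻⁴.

No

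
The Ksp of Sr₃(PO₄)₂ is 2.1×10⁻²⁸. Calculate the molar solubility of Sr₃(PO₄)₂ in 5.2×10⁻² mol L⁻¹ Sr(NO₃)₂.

6.1×10⁻¹³ M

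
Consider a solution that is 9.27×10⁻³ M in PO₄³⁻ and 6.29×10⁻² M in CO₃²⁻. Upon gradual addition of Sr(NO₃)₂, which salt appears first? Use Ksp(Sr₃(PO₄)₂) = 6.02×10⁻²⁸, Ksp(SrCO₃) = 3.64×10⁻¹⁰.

SrCO₃

Precipitation begins when Q = Ksp.
For Sr₃(PO₄)₂: [Sr²⁺] = (Ksp/[PO₄³⁻]^2)^(1/3) = 1.91×10⁻⁸ M
For SrCO₃: [Sr²⁺] = (Ksp/[CO₃²⁻]) = 5.79×10⁻⁹ M
Since SrCO₃ needs less Sr²⁺ to reach saturation, it precipitates first.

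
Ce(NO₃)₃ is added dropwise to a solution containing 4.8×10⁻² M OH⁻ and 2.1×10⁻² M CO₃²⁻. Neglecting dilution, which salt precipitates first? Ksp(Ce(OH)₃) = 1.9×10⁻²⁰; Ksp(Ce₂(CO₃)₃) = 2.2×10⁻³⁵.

A salt starts to precipitate once the ion product Q reaches its Ksp.
For Ce(OH)₃: [Ce³⁺] = (Ksp/[OH⁻]^3) = 1.7×10⁻¹⁶ M
For Ce₂(CO₃)₃: [Ce³⁺] = (Ksp/[CO₃²⁻]^3)^(1/2) = 1.5×10⁻¹⁵ M
Since Ce(OH)₃ needs less Ce³⁺ to reach saturation, it precipitates first.

Ce(OH)₃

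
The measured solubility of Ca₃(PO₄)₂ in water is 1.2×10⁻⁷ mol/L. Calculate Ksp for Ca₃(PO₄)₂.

Ksp = 2.7×10⁻³³

Ca₃(PO₄)₂(s) ⇌ 3 Ca²⁺(aq) + 2 PO₄³⁻(aq)
If s mol/L of Ca₃(PO₄)₂ dissolves, [Ca²⁺] = 3s and [PO₄³⁻] = 2s.
Ksp = [Ca²⁺]^3[PO₄³⁻]^2 = (3s)^3 · (2s)^2 = 108s^5
Ksp = 108 × (1.2×10⁻⁷)^5 = 2.7×10⁻³³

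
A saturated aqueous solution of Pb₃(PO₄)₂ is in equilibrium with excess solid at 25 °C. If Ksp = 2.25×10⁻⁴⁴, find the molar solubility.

7.31×10⁻¹⁰ M

Pb₃(PO₄)₂(s) ⇌ 3 Pb²⁺(aq) + 2 PO₄³⁻(aq)
If s mol/L of Pb₃(PO₄)₂ dissolves, [Pb²⁺] = 3s and [PO₄³⁻] = 2s.
Ksp = [Pb²⁺]^3[PO₄³⁻]^2 = (3s)^3 · (2s)^2 = 108s^5
108s^5 = 2.25×10⁻⁴⁴  ⇒  s^5 = 2.08×10⁻⁴⁶
s = 7.31×10⁻¹⁰ M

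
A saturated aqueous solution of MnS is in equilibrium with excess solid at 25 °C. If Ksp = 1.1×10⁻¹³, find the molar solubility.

MnS(s) ⇌ Mn²⁺(aq) + S²⁻(aq)
For each mole of MnS that dissolves per liter, [Mn²⁺] = s and [S²⁻] = s; let s denote this solubility.
Ksp = [Mn²⁺][S²⁻] = s · s = s^2
s^2 = 1.1×10⁻¹³
s = (1.1×10⁻¹³)^(1/2) = 3.3×10⁻⁷ mol L⁻¹

3.3×10⁻⁷ M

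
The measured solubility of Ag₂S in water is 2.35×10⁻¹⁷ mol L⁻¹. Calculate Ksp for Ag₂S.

Ag₂S(s) ⇌ 2 Ag⁺(aq) + S²⁻(aq)
With molar solubility s: [Ag⁺] = 2s, [S²⁻] = s.
Ksp = [Ag⁺]^2[S²⁻] = (2s)^2 · s = 4s^3
Ksp = 4 × (2.35×10⁻¹⁷)^3 = 5.19×10⁻⁵⁰

Ksp = 5.19×10⁻⁵⁰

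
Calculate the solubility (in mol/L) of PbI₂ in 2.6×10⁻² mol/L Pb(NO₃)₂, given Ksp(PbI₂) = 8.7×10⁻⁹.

PbI₂(s) ⇌ Pb²⁺(aq) + 2 I⁻(aq)
With Pb²⁺ already at 2.6×10⁻² mol/L and s small, take [Pb²⁺] ≈ 2.6×10⁻² mol/L and [I⁻] = 2s.
Ksp = [Pb²⁺][I⁻]^2 = (2.6×10⁻²)(2s)^2
(2s)^2 = 8.7×10⁻⁹ / (2.6×10⁻²) = 3.3×10⁻⁷
s = 2.9×10⁻⁴ mol/L

2.9×10⁻⁴ M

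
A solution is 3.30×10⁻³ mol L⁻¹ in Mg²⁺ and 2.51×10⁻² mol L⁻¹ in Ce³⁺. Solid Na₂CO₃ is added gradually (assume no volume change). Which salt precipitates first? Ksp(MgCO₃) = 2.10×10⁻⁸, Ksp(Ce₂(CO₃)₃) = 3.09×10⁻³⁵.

Ce₂(CO₃)₃

Precipitation begins when Q = Ksp.
For MgCO₃: [CO₃²⁻] = (Ksp/[Mg²⁺]) = 6.36×10⁻⁶ mol L⁻¹
For Ce₂(CO₃)₃: [CO₃²⁻] = (Ksp/[Ce³⁺]^2)^(1/3) = 3.66×10⁻¹¹ mol L⁻¹
Since Ce₂(CO₃)₃ needs less CO₃²⁻ to reach saturation, it precipitates first.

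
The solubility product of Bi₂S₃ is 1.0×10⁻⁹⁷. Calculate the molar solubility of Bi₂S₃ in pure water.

1.6×10⁻²⁰ M

Bi₂S₃(s) ⇌ 2 Bi³⁺(aq) + 3 S²⁻(aq)
Let s be the molar solubility. Then [Bi³⁺] = 2s and [S²⁻] = 3s.
Ksp = [Bi³⁺]^2[S²⁻]^3 = (2s)^2 · (3s)^3 = 108s^5
108s^5 = 1.0×10⁻⁹⁷  ⇒  s^5 = 9.3×10⁻¹⁰⁰
s = 1.6×10⁻²⁰ mol L⁻¹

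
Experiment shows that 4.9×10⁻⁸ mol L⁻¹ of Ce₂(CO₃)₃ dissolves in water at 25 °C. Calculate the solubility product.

Ce₂(CO₃)₃(s) ⇌ 2 Ce³⁺(aq) + 3 CO₃²⁻(aq)
If s mol/L of Ce₂(CO₃)₃ dissolves, [Ce³⁺] = 2s and [CO₃²⁻] = 3s.
Ksp = [Ce³⁺]^2[CO₃²⁻]^3 = (2s)^2 · (3s)^3 = 108s^5
Ksp = 108 × (4.9×10⁻⁸)^5 = 3.1×10⁻³⁵

Ksp = 3.1×10⁻³⁵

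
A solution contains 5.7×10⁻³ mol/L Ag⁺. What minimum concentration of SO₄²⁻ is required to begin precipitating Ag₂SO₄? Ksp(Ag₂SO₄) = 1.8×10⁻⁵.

0.55 M

A salt starts to precipitate once the ion product Q reaches its Ksp.
Ag₂SO₄(s) ⇌ 2 Ag⁺(aq) + SO₄²⁻(aq)
Ksp = [Ag⁺]^2[SO₄²⁻] = [SO₄²⁻](5.7×10⁻³)^2
[SO₄²⁻] = 1.8×10⁻⁵ / (5.7×10⁻³)^2 = 0.55
[SO₄²⁻] = 0.55 mol/L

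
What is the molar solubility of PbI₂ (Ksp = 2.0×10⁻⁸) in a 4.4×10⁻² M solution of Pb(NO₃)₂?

3.4×10⁻⁴ M

PbI₂(s) ⇌ Pb²⁺(aq) + 2 I⁻(aq)
Let s be the solubility of PbI₂ here. The common ion gives [Pb²⁺] ≈ 4.4×10⁻² M, and [I⁻] = 2s.
Ksp = [Pb²⁺][I⁻]^2 = (4.4×10⁻²)(2s)^2
(2s)^2 = 2.0×10⁻⁸ / (4.4×10⁻²) = 4.5×10⁻⁷
s = 3.4×10⁻⁴ M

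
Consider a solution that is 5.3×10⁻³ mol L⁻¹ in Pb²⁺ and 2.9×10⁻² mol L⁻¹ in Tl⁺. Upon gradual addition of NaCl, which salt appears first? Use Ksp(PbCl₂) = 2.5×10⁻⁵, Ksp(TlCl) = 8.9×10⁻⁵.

TlCl

A salt starts to precipitate once the ion product Q reaches its Ksp.
For PbCl₂: [Cl⁻] = (Ksp/[Pb²⁺])^(1/2) = 6.9×10⁻² mol L⁻¹
For TlCl: [Cl⁻] = (Ksp/[Tl⁺]) = 3.1×10⁻³ mol L⁻¹
Since TlCl needs less Cl⁻ to reach saturation, it precipitates first.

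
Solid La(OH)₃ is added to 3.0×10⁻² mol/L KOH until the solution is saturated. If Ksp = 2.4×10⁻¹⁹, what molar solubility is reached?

La(OH)₃(s) ⇌ La³⁺(aq) + 3 OH⁻(aq)
Let s be the solubility of La(OH)₃ here. The common ion gives [OH⁻] ≈ 3.0×10⁻² mol/L, and [La³⁺] = s.
Ksp = [La³⁺][OH⁻]^3 = s(3.0×10⁻²)^3
s = 2.4×10⁻¹⁹ / (3.0×10⁻²)^3 = 8.9×10⁻¹⁵
s = 8.9×10⁻¹⁵ mol/L

8.9×10⁻¹⁵ M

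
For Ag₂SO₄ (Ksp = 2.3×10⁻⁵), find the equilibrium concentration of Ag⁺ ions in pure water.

3.6×10⁻² M

Ag₂SO₄(s) ⇌ 2 Ag⁺(aq) + SO₄²⁻(aq)
With molar solubility s: [Ag⁺] = 2s, [SO₄²⁻] = s.
Ksp = [Ag⁺]^2[SO₄²⁻] = (2s)^2 · s = 4s^3 = 2.3×10⁻⁵
s = 1.8×10⁻² mol/L
[Ag⁺] = 2s = 3.6×10⁻² mol/L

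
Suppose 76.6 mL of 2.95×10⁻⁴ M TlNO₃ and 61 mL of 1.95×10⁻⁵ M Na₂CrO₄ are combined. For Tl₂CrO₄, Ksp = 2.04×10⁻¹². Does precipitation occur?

No

Total volume after mixing = 76.6 + 61 = 137.6 mL.
[Tl⁺] = (2.95×10⁻⁴)(76.6)/137.6 = 1.64×10⁻⁴ M
[CrO₄²⁻] = (1.95×10⁻⁵)(61)/137.6 = 8.64×10⁻⁶ M
Q = [Tl⁺]^2[CrO₄²⁻] = 2.33×10⁻¹³
Since Q (2.33×10⁻¹³) is less than Ksp (2.04×10⁻¹²), no Tl₂CrO₄ precipitates.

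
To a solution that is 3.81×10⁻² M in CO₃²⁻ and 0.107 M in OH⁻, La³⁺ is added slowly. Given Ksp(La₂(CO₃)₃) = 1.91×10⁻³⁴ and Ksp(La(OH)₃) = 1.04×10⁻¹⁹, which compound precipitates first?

La(OH)₃

A salt starts to precipitate once the ion product Q reaches its Ksp.
For La₂(CO₃)₃: [La³⁺] = (Ksp/[CO₃²⁻]^3)^(1/2) = 1.86×10⁻¹⁵ M
For La(OH)₃: [La³⁺] = (Ksp/[OH⁻]^3) = 8.49×10⁻¹⁷ M
The smaller threshold [La³⁺] is reached first, so La(OH)₃ precipitates first.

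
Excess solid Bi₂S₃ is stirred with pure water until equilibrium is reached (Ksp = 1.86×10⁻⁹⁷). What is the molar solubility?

1.77×10⁻²⁰ M

Bi₂S₃(s) ⇌ 2 Bi³⁺(aq) + 3 S²⁻(aq)
With molar solubility s: [Bi³⁺] = 2s, [S²⁻] = 3s.
Ksp = [Bi³⁺]^2[S²⁻]^3 = (2s)^2 · (3s)^3 = 108s^5
108s^5 = 1.86×10⁻⁹⁷  ⇒  s^5 = 1.72×10⁻⁹⁹
Taking the 5th root, s = 1.77×10⁻²⁰ mol L⁻¹.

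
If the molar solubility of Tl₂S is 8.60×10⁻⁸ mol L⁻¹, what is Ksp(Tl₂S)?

Tl₂S(s) ⇌ 2 Tl⁺(aq) + S²⁻(aq)
If s mol/L of Tl₂S dissolves, [Tl⁺] = 2s and [S²⁻] = s.
Ksp = [Tl⁺]^2[S²⁻] = (2s)^2 · s = 4s^3
Ksp = 4 × (8.60×10⁻⁸)^3 = 2.54×10⁻²¹

Ksp = 2.54×10⁻²¹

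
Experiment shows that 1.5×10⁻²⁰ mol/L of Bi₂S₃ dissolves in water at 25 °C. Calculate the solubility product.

Bi₂S₃(s) ⇌ 2 Bi³⁺(aq) + 3 S²⁻(aq)
Let s be the molar solubility. Then [Bi³⁺] = 2s and [S²⁻] = 3s.
Ksp = [Bi³⁺]^2[S²⁻]^3 = (2s)^2 · (3s)^3 = 108s^5
Ksp = 108 × (1.5×10⁻²⁰)^5 = 8.2×10⁻⁹⁸

Ksp = 8.2×10⁻⁹⁸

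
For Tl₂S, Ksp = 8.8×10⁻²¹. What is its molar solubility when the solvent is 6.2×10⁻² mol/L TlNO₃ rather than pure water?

2.3×10⁻¹⁸ M

Tl₂S(s) ⇌ 2 Tl⁺(aq) + S²⁻(aq)
Tl⁺ is already present at 6.2×10⁻² mol/L. If s mol/L of Tl₂S dissolves, [S²⁻] = s while [Tl⁺] ≈ 6.2×10⁻² mol/L.
Ksp = [Tl⁺]^2[S²⁻] = (6.2×10⁻²)^2s
s = 8.8×10⁻²¹ / (6.2×10⁻²)^2 = 2.3×10⁻¹⁸
s = 2.3×10⁻¹⁸ mol/L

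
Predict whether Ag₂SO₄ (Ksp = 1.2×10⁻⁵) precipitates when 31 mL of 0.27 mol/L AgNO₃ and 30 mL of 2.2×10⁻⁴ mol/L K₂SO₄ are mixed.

No

After mixing, V = 31 mL + 30 mL = 61 mL.
[Ag⁺] = (0.27)(31)/61 = 0.14 mol/L
[SO₄²⁻] = (2.2×10⁻⁴)(30)/61 = 1.1×10⁻⁴ mol/L
Q = [Ag⁺]^2[SO₄²⁻] = 2.0×10⁻⁶
Since Q (2.0×10⁻⁶) is less than Ksp (1.2×10⁻⁵), no Ag₂SO₄ precipitates.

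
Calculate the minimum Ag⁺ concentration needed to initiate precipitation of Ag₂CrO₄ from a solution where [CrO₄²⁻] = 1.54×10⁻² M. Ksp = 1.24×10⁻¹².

Precipitation of each salt begins when its ion product equals Ksp.
Ag₂CrO₄(s) ⇌ 2 Ag⁺(aq) + CrO₄²⁻(aq)
Ksp = [Ag⁺]^2[CrO₄²⁻] = [Ag⁺]^2(1.54×10⁻²)
[Ag⁺]^2 = 1.24×10⁻¹² / (1.54×10⁻²) = 8.05×10⁻¹¹
[Ag⁺] = 8.97×10⁻⁶ M

8.97×10⁻⁶ M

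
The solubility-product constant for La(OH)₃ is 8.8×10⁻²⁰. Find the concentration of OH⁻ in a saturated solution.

La(OH)₃(s) ⇌ La³⁺(aq) + 3 OH⁻(aq)
Let s be the molar solubility. Then [La³⁺] = s and [OH⁻] = 3s.
Ksp = [La³⁺][OH⁻]^3 = s · (3s)^3 = 27s^4 = 8.8×10⁻²⁰
s = 7.6×10⁻⁶ mol L⁻¹
[OH⁻] = 3s = 2.3×10⁻⁵ mol L⁻¹

2.3×10⁻⁵ M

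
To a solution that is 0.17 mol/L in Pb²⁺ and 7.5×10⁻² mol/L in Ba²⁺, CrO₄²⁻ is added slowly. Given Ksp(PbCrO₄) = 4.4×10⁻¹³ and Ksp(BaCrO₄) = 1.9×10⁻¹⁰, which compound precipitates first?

Precipitation begins when Q = Ksp.
For PbCrO₄: [CrO₄²⁻] = (Ksp/[Pb²⁺]) = 2.6×10⁻¹² mol/L
For BaCrO₄: [CrO₄²⁻] = (Ksp/[Ba²⁺]) = 2.5×10⁻⁹ mol/L
PbCrO₄ requires the lower [CrO₄²⁻], so it precipitates first.

PbCrO₄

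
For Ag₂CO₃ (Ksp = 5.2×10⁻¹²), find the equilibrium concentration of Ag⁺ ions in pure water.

Ag₂CO₃(s) ⇌ 2 Ag⁺(aq) + CO₃²⁻(aq)
With molar solubility s: [Ag⁺] = 2s, [CO₃²⁻] = s.
Ksp = [Ag⁺]^2[CO₃²⁻] = (2s)^2 · s = 4s^3 = 5.2×10⁻¹²
s = 1.1×10⁻⁴ mol L⁻¹
[Ag⁺] = 2s = 2.2×10⁻⁴ mol L⁻¹

2.2×10⁻⁴ M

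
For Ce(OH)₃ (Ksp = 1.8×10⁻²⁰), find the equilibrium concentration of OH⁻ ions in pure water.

Ce(OH)₃(s) ⇌ Ce³⁺(aq) + 3 OH⁻(aq)
Call the molar solubility s, so that [Ce³⁺] = s and [OH⁻] = 3s.
Ksp = [Ce³⁺][OH⁻]^3 = s · (3s)^3 = 27s^4 = 1.8×10⁻²⁰
s = 5.1×10⁻⁶ M
[OH⁻] = 3s = 1.5×10⁻⁵ M

1.5×10⁻⁵ M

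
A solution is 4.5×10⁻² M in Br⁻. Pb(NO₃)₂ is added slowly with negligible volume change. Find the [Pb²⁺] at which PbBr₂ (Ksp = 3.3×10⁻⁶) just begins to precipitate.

1.6×10⁻³ M

Each salt precipitates once Q = Ksp for that salt.
PbBr₂(s) ⇌ Pb²⁺(aq) + 2 Br⁻(aq)
Ksp = [Pb²⁺][Br⁻]^2 = [Pb²⁺](4.5×10⁻²)^2
[Pb²⁺] = 3.3×10⁻⁶ / (4.5×10⁻²)^2 = 1.6×10⁻³
[Pb²⁺] = 1.6×10⁻³ M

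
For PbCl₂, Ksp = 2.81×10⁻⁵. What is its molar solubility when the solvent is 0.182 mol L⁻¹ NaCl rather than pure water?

8.48×10⁻⁴ M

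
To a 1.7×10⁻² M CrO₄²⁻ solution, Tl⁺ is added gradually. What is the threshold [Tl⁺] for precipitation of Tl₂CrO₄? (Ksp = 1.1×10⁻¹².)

8.0×10⁻⁶ M

A salt starts to precipitate once the ion product Q reaches its Ksp.
Tl₂CrO₄(s) ⇌ 2 Tl⁺(aq) + CrO₄²⁻(aq)
Ksp = [Tl⁺]^2[CrO₄²⁻] = [Tl⁺]^2(1.7×10⁻²)
[Tl⁺]^2 = 1.1×10⁻¹² / (1.7×10⁻²) = 6.5×10⁻¹¹
[Tl⁺] = 8.0×10⁻⁶ M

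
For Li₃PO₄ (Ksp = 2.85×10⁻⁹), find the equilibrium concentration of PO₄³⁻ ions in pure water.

3.21×10⁻³ M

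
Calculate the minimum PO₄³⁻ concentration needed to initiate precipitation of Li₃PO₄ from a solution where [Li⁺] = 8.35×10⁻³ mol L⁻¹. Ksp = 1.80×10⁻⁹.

3.09×10⁻³ M

Precipitation of each salt begins when its ion product equals Ksp.
Li₃PO₄(s) ⇌ 3 Li⁺(aq) + PO₄³⁻(aq)
Ksp = [Li⁺]^3[PO₄³⁻] = [PO₄³⁻](8.35×10⁻³)^3
[PO₄³⁻] = 1.80×10⁻⁹ / (8.35×10⁻³)^3 = 3.09×10⁻³
[PO₄³⁻] = 3.09×10⁻³ mol L⁻¹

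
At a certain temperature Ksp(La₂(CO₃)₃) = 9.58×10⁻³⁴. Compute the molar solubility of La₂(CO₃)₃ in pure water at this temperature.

La₂(CO₃)₃(s) ⇌ 2 La³⁺(aq) + 3 CO₃²⁻(aq)
If s mol/L of La₂(CO₃)₃ dissolves, [La³⁺] = 2s and [CO₃²⁻] = 3s.
Ksp = [La³⁺]^2[CO₃²⁻]^3 = (2s)^2 · (3s)^3 = 108s^5
108s^5 = 9.58×10⁻³⁴  ⇒  s^5 = 8.87×10⁻³⁶
s = (8.87×10⁻³⁶)^(1/5) = 9.76×10⁻⁸ M

9.76×10⁻⁸ M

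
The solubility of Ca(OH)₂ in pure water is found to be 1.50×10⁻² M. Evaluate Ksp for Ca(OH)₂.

Ca(OH)₂(s) ⇌ Ca²⁺(aq) + 2 OH⁻(aq)
With molar solubility s: [Ca²⁺] = s, [OH⁻] = 2s.
Ksp = [Ca²⁺][OH⁻]^2 = s · (2s)^2 = 4s^3
Ksp = 4 × (1.50×10⁻²)^3 = 1.35×10⁻⁵

Ksp = 1.35×10⁻⁵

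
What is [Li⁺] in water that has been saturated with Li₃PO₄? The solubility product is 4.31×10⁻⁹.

1.07×10⁻² M

Li₃PO₄(s) ⇌ 3 Li⁺(aq) + PO₄³⁻(aq)
Call the molar solubility s, so that [Li⁺] = 3s and [PO₄³⁻] = s.
Ksp = [Li⁺]^3[PO₄³⁻] = (3s)^3 · s = 27s^4 = 4.31×10⁻⁹
s = 3.55×10⁻³ mol L⁻¹
[Li⁺] = 3s = 1.07×10⁻² mol L⁻¹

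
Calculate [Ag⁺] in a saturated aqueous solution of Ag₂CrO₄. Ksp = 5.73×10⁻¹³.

Ag₂CrO₄(s) ⇌ 2 Ag⁺(aq) + CrO₄²⁻(aq)
With molar solubility s: [Ag⁺] = 2s, [CrO₄²⁻] = s.
Ksp = [Ag⁺]^2[CrO₄²⁻] = (2s)^2 · s = 4s^3 = 5.73×10⁻¹³
s = 5.23×10⁻⁵ M
[Ag⁺] = 2s = 1.05×10⁻⁴ M

1.05×10⁻⁴ M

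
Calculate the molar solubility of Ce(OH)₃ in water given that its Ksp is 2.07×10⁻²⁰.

Ce(OH)₃(s) ⇌ Ce³⁺(aq) + 3 OH⁻(aq)
For each mole of Ce(OH)₃ that dissolves per liter, [Ce³⁺] = s and [OH⁻] = 3s; let s denote this solubility.
Ksp = [Ce³⁺][OH⁻]^3 = s · (3s)^3 = 27s^4
27s^4 = 2.07×10⁻²⁰  ⇒  s^4 = 7.67×10⁻²²
Taking the 4th root, s = 5.26×10⁻⁶ M.

5.26×10⁻⁶ M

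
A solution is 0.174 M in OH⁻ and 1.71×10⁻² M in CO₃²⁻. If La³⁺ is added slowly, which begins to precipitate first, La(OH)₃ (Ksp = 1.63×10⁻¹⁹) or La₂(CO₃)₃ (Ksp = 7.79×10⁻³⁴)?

Each salt precipitates once Q = Ksp for that salt.
For La(OH)₃: [La³⁺] = (Ksp/[OH⁻]^3) = 3.09×10⁻¹⁷ M
For La₂(CO₃)₃: [La³⁺] = (Ksp/[CO₃²⁻]^3)^(1/2) = 1.25×10⁻¹⁴ M
La(OH)₃ requires the lower [La³⁺], so it precipitates first.

La(OH)₃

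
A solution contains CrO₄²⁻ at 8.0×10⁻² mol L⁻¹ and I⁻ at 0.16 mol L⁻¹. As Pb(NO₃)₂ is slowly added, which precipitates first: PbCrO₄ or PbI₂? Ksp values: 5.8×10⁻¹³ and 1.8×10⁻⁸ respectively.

A salt starts to precipitate once the ion product Q reaches its Ksp.
For PbCrO₄: [Pb²⁺] = (Ksp/[CrO₄²⁻]) = 7.3×10⁻¹² mol L⁻¹
For PbI₂: [Pb²⁺] = (Ksp/[I⁻]^2) = 7.0×10⁻⁷ mol L⁻¹
Since PbCrO₄ needs less Pb²⁺ to reach saturation, it precipitates first.

PbCrO₄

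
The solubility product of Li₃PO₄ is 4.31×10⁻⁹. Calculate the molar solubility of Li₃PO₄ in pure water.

Li₃PO₄(s) ⇌ 3 Li⁺(aq) + PO₄³⁻(aq)
For each mole of Li₃PO₄ that dissolves per liter, [Li⁺] = 3s and [PO₄³⁻] = s; let s denote this solubility.
Ksp = [Li⁺]^3[PO₄³⁻] = (3s)^3 · s = 27s^4
27s^4 = 4.31×10⁻⁹  ⇒  s^4 = 1.60×10⁻¹⁰
s = 3.55×10⁻³ M

3.55×10⁻³ M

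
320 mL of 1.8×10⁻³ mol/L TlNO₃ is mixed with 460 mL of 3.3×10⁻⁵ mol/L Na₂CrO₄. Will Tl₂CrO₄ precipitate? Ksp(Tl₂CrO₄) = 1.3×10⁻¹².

Yes

Total volume after mixing = 320 + 460 = 780 mL.
[Tl⁺] = (1.8×10⁻³)(320)/780 = 7.4×10⁻⁴ mol/L
[CrO₄²⁻] = (3.3×10⁻⁵)(460)/780 = 1.9×10⁻⁵ mol/L
Q = [Tl⁺]^2[CrO₄²⁻] = 1.1×10⁻¹¹
Since Q (1.1×10⁻¹¹) exceeds Ksp (1.3×10⁻¹²), Tl₂CrO₄ will precipitate.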